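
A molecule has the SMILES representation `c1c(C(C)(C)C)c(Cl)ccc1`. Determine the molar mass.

168.66 g/mol

Atom tally by fragment:
  benzene ring core → C:6 H:6
  (− 2 ring H displaced by substituents)
  + C(CH3)3 → C:4 H:9
  + Cl → Cl:1
Element totals:
  C: 10
  H: 13
  Cl: 1
Molecular formula: C10H13Cl.
  M = 10(12.011) + 13(1.008) + 35.45
    = 120.110 + 13.104 + 35.450 = 168.664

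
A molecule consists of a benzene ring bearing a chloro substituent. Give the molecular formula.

Atom tally by fragment:
  benzene ring core → C:6 H:6
  (− 1 ring H displaced by substituents)
  + Cl → Cl:1
Element totals:
  C: 6
  H: 5
  Cl: 1

C6H5Cl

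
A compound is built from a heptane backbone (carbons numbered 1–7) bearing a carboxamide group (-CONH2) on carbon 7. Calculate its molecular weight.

143.23 g/mol

Atom tally by fragment:
  CH3 → C:1 H:3
  CH2 → C:1 H:2
  CH2 → C:1 H:2
  CH2 → C:1 H:2
  CH2 → C:1 H:2
  CH2 → C:1 H:2
  CH2CONH2 → C:2 H:4 O:1 N:1
Element totals:
  C: 8
  H: 17
  N: 1
  O: 1
Molecular formula: C8H17NO.
  M = 8(12.011) + 17(1.008) + 14.007 + 15.999
    = 96.088 + 17.136 + 14.007 + 15.999 = 143.230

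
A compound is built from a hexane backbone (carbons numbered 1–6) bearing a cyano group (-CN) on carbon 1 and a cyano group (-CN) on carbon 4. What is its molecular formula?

C8H12N2

Atom tally by fragment:
  NCCH2 → C:2 H:2 N:1
  CH2 → C:1 H:2
  CH2 → C:1 H:2
  CH(CN) → C:2 H:1 N:1
  CH2 → C:1 H:2
  CH3 → C:1 H:3
Element totals:
  C: 8
  H: 12
  N: 2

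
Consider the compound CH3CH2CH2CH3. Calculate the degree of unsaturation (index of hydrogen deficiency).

0

Atom tally by fragment:
  CH3 → C:1 H:3
  CH2 → C:1 H:2
  CH2 → C:1 H:2
  CH3 → C:1 H:3
Element totals:
  C: 4
  H: 10
Molecular formula: C4H10.
DoU = (2C + 2 + N − H − X) / 2 = (2·4 + 2 + 0 − 10 − 0) / 2 = 0.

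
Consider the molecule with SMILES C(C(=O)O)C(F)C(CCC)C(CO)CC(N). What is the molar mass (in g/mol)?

Atom tally by fragment:
  HOOCCH2 → C:2 H:3 O:2
  CH(F) → C:1 H:1 F:1
  CH(CH2CH2CH3) → C:4 H:8
  CH(CH2OH) → C:2 H:4 O:1
  CH2 → C:1 H:2
  CH2NH2 → C:1 H:4 N:1
Element totals:
  C: 11
  H: 22
  F: 1
  N: 1
  O: 3
Molecular formula: C11H22FNO3.
  M = 11(12.011) + 22(1.008) + 18.998 + 14.007 + 3(15.999)
    = 132.121 + 22.176 + 18.998 + 14.007 + 47.997 = 235.299

235.30 g/mol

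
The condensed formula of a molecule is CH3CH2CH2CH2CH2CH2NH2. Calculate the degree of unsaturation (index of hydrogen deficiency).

0

Element totals:
  C: 6
  H: 15
  N: 1
Molecular formula: C6H15N.
DoU = (2C + 2 + N − H − X) / 2 = (2·6 + 2 + 1 − 15 − 0) / 2 = 0.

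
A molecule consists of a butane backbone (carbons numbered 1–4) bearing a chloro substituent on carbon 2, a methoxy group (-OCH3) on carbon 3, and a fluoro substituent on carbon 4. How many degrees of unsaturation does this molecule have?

Atom tally by fragment:
  CH3 → C:1 H:3
  CH(Cl) → C:1 H:1 Cl:1
  CH(OCH3) → C:2 H:4 O:1
  CH2F → C:1 H:2 F:1
Element totals:
  C: 5
  H: 10
  Cl: 1
  F: 1
  O: 1
Molecular formula: C5H10ClFO.
DoU = (2C + 2 + N − H − X) / 2 = (2·5 + 2 + 0 − 10 − 2) / 2 = 0.

0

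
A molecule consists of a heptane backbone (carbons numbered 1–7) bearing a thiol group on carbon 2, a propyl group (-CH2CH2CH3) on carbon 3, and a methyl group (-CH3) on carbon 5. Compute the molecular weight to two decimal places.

Atom tally by fragment:
  CH3 → C:1 H:3
  CH(SH) → C:1 H:2 S:1
  CH(CH2CH2CH3) → C:4 H:8
  CH2 → C:1 H:2
  CH(CH3) → C:2 H:4
  CH2 → C:1 H:2
  CH3 → C:1 H:3
Element totals:
  C: 11
  H: 24
  S: 1
Molecular formula: C11H24S.
  M = 11(12.011) + 24(1.008) + 32.06
    = 132.121 + 24.192 + 32.060 = 188.373

188.37 g/mol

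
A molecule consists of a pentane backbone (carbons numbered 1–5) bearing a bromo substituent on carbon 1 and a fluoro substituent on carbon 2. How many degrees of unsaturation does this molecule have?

Atom tally by fragment:
  BrCH2 → C:1 H:2 Br:1
  CH(F) → C:1 H:1 F:1
  CH2 → C:1 H:2
  CH2 → C:1 H:2
  CH3 → C:1 H:3
Element totals:
  C: 5
  H: 10
  Br: 1
  F: 1
Molecular formula: C5H10BrF.
DoU = (2C + 2 + N − H − X) / 2 = (2·5 + 2 + 0 − 10 − 2) / 2 = 0.

0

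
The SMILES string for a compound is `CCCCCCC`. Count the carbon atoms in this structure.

Atom tally by fragment:
  CH3 → C:1 H:3
  CH2 → C:1 H:2
  CH2 → C:1 H:2
  CH2 → C:1 H:2
  CH2 → C:1 H:2
  CH2 → C:1 H:2
  CH3 → C:1 H:3
Element totals:
  C: 7
  H: 16

7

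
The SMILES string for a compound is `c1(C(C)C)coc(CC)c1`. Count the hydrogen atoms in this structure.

14

Atom tally by fragment:
  furan ring core → C:4 H:4 O:1
  (− 2 ring H displaced by substituents)
  + CH(CH3)2 → C:3 H:7
  + C2H5 → C:2 H:5
Element totals:
  C: 9
  H: 14
  O: 1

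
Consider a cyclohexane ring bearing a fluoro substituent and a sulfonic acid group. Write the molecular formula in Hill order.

Atom tally by fragment:
  cyclohexane ring core → C:6 H:12
  (− 2 ring H displaced by substituents)
  + F → F:1
  + SO3H → S:1 O:3 H:1
Element totals:
  C: 6
  H: 11
  F: 1
  O: 3
  S: 1

C6H11FO3S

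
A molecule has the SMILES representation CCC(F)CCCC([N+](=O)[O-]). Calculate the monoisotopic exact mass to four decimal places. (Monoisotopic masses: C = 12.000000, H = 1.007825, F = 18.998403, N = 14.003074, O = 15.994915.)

163.1009

Atom tally by fragment:
  CH3 → C:1 H:3
  CH2 → C:1 H:2
  CH(F) → C:1 H:1 F:1
  CH2 → C:1 H:2
  CH2 → C:1 H:2
  CH2 → C:1 H:2
  CH2NO2 → C:1 H:2 N:1 O:2
Element totals:
  C: 7
  H: 14
  F: 1
  N: 1
  O: 2
Molecular formula: C7H14FNO2.
  M = 7(12.0) + 14(1.007825) + 18.998403 + 14.003074 + 2(15.994915)
    = 84.000000 + 14.109550 + 18.998403 + 14.003074 + 31.989830 = 163.100857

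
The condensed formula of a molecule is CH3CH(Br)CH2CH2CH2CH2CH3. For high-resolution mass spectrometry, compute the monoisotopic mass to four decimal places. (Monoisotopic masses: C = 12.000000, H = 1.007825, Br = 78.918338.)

178.0357

Element totals:
  C: 7
  H: 15
  Br: 1
Molecular formula: C7H15Br.
  M = 7(12.0) + 15(1.007825) + 78.918338
    = 84.000000 + 15.117375 + 78.918338 = 178.035713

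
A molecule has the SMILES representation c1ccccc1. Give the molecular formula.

C6H6

Atom tally by fragment:
  benzene ring core → C:6 H:6
Element totals:
  C: 6
  H: 6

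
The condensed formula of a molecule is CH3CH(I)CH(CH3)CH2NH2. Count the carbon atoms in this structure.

5

Atom tally by fragment:
  CH3 → C:1 H:3
  CH(I) → C:1 H:1 I:1
  CH(CH3) → C:2 H:4
  CH2NH2 → C:1 H:4 N:1
Element totals:
  C: 5
  H: 12
  I: 1
  N: 1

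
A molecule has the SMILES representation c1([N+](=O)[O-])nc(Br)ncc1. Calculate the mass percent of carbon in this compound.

23.55%

Atom tally by fragment:
  pyrimidine ring core → C:4 H:4 N:2
  (− 2 ring H displaced by substituents)
  + NO2 → N:1 O:2
  + Br → Br:1
Element totals:
  C: 4
  H: 2
  Br: 1
  N: 3
  O: 2
Molecular formula: C4H2BrN3O2.
Molar mass = 203.983 g/mol.
Mass from C: 4 × 12.011 = 48.044 g/mol.
%C = 48.044 / 203.983 × 100 = 23.55%.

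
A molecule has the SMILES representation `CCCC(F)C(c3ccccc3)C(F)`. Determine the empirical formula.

C6H8F

Atom tally by fragment:
  CH3 → C:1 H:3
  CH2 → C:1 H:2
  CH2 → C:1 H:2
  CH(F) → C:1 H:1 F:1
  CH(C6H5) → C:7 H:6
  CH2F → C:1 H:2 F:1
Element totals:
  C: 12
  H: 16
  F: 2
Molecular formula: C12H16F2.
gcd of subscripts = 2; dividing each by 2:
  C: 12/2 = 6
  F: 2/2 = 1
  H: 16/2 = 8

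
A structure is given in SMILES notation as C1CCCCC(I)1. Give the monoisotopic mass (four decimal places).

209.9905

Atom tally by fragment:
  cyclohexane ring core → C:6 H:12
  (− 1 ring H displaced by substituents)
  + I → I:1
Element totals:
  C: 6
  H: 11
  I: 1
Molecular formula: C6H11I.
  M = 6(12.0) + 11(1.007825) + 126.904472
    = 72.000000 + 11.086075 + 126.904472 = 209.990547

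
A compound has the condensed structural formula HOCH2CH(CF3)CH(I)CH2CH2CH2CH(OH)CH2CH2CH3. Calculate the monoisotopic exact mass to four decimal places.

Atom tally by fragment:
  HOCH2 → C:1 H:3 O:1
  CH(CF3) → C:2 H:1 F:3
  CH(I) → C:1 H:1 I:1
  CH2 → C:1 H:2
  CH2 → C:1 H:2
  CH2 → C:1 H:2
  CH(OH) → C:1 H:2 O:1
  CH2 → C:1 H:2
  CH2 → C:1 H:2
  CH3 → C:1 H:3
Element totals:
  C: 11
  H: 20
  F: 3
  I: 1
  O: 2
Molecular formula: C11H20F3IO2.
  M = 11(12.0) + 20(1.007825) + 3(18.998403) + 126.904472 + 2(15.994915)
    = 132.000000 + 20.156500 + 56.995209 + 126.904472 + 31.989830 = 368.046011

368.0460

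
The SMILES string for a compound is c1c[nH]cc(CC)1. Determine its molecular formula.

C6H9N

Atom tally by fragment:
  pyrrole ring core → C:4 H:5 N:1
  (− 1 ring H displaced by substituents)
  + C2H5 → C:2 H:5
Element totals:
  C: 6
  H: 9
  N: 1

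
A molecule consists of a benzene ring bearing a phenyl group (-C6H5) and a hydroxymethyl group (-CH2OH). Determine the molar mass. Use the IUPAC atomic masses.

Atom tally by fragment:
  benzene ring core → C:6 H:6
  (− 2 ring H displaced by substituents)
  + C6H5 → C:6 H:5
  + CH2OH → C:1 H:3 O:1
Element totals:
  C: 13
  H: 12
  O: 1
Molecular formula: C13H12O.
  M = 13(12.011) + 12(1.008) + 15.999
    = 156.143 + 12.096 + 15.999 = 184.238

184.24 g/mol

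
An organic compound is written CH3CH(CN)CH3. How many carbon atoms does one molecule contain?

Atom tally by fragment:
  CH3 → C:1 H:3
  CH(CN) → C:2 H:1 N:1
  CH3 → C:1 H:3
Element totals:
  C: 4
  H: 7
  N: 1

4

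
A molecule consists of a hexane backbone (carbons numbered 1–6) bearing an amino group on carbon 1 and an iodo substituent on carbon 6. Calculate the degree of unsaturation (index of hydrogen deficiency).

Atom tally by fragment:
  H2NCH2 → C:1 H:4 N:1
  CH2 → C:1 H:2
  CH2 → C:1 H:2
  CH2 → C:1 H:2
  CH2 → C:1 H:2
  CH2I → C:1 H:2 I:1
Element totals:
  C: 6
  H: 14
  I: 1
  N: 1
Molecular formula: C6H14IN.
DoU = (2C + 2 + N − H − X) / 2 = (2·6 + 2 + 1 − 14 − 1) / 2 = 0.

0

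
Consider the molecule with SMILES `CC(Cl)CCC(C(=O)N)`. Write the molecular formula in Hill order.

C6H12ClNO

Atom tally by fragment:
  CH3 → C:1 H:3
  CH(Cl) → C:1 H:1 Cl:1
  CH2 → C:1 H:2
  CH2 → C:1 H:2
  CH2CONH2 → C:2 H:4 O:1 N:1
Element totals:
  C: 6
  H: 12
  Cl: 1
  N: 1
  O: 1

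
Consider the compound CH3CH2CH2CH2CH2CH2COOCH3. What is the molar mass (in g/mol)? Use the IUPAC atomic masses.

Element totals:
  C: 8
  H: 16
  O: 2
Molecular formula: C8H16O2.
  M = 8(12.011) + 16(1.008) + 2(15.999)
    = 96.088 + 16.128 + 31.998 = 144.214

144.21 g/mol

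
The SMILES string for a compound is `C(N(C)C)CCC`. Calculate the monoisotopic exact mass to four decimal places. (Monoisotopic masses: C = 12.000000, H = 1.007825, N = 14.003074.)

Atom tally by fragment:
  (CH3)2NCH2 → C:3 H:8 N:1
  CH2 → C:1 H:2
  CH2 → C:1 H:2
  CH3 → C:1 H:3
Element totals:
  C: 6
  H: 15
  N: 1
Molecular formula: C6H15N.
  M = 6(12.0) + 15(1.007825) + 14.003074
    = 72.000000 + 15.117375 + 14.003074 = 101.120449

101.1204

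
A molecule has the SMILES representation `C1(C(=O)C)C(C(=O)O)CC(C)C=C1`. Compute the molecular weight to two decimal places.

182.22 g/mol

Atom tally by fragment:
  cyclohexene ring core → C:6 H:10
  (− 3 ring H displaced by substituents)
  + COCH3 → C:2 H:3 O:1
  + COOH → C:1 H:1 O:2
  + CH3 → C:1 H:3
Element totals:
  C: 10
  H: 14
  O: 3
Molecular formula: C10H14O3.
  M = 10(12.011) + 14(1.008) + 3(15.999)
    = 120.110 + 14.112 + 47.997 = 182.219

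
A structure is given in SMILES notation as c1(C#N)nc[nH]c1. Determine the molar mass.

93.09 g/mol

Atom tally by fragment:
  imidazole ring core → C:3 H:4 N:2
  (− 1 ring H displaced by substituents)
  + CN → C:1 N:1
Element totals:
  C: 4
  H: 3
  N: 3
Molecular formula: C4H3N3.
  M = 4(12.011) + 3(1.008) + 3(14.007)
    = 48.044 + 3.024 + 42.021 = 93.089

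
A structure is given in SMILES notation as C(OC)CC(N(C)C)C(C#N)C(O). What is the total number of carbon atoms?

9

Atom tally by fragment:
  CH3OCH2 → C:2 H:5 O:1
  CH2 → C:1 H:2
  CH(N(CH3)2) → C:3 H:7 N:1
  CH(CN) → C:2 H:1 N:1
  CH2OH → C:1 H:3 O:1
Element totals:
  C: 9
  H: 18
  N: 2
  O: 2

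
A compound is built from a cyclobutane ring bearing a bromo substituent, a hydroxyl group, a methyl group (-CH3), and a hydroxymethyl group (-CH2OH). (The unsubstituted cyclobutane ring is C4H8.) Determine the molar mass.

Atom tally by fragment:
  cyclobutane ring core → C:4 H:8
  (− 4 ring H displaced by substituents)
  + Br → Br:1
  + OH → O:1 H:1
  + CH3 → C:1 H:3
  + CH2OH → C:1 H:3 O:1
Element totals:
  C: 6
  H: 11
  Br: 1
  O: 2
Molecular formula: C6H11BrO2.
  M = 6(12.011) + 11(1.008) + 79.904 + 2(15.999)
    = 72.066 + 11.088 + 79.904 + 31.998 = 195.056

195.06 g/mol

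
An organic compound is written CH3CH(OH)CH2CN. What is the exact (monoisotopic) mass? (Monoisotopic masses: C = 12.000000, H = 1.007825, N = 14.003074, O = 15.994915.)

Atom tally by fragment:
  CH3 → C:1 H:3
  CH(OH) → C:1 H:2 O:1
  CH2CN → C:2 H:2 N:1
Element totals:
  C: 4
  H: 7
  N: 1
  O: 1
Molecular formula: C4H7NO.
  M = 4(12.0) + 7(1.007825) + 14.003074 + 15.994915
    = 48.000000 + 7.054775 + 14.003074 + 15.994915 = 85.052764

85.0528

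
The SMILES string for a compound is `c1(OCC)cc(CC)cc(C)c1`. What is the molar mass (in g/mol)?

164.25 g/mol

Atom tally by fragment:
  benzene ring core → C:6 H:6
  (− 3 ring H displaced by substituents)
  + OC2H5 → C:2 H:5 O:1
  + C2H5 → C:2 H:5
  + CH3 → C:1 H:3
Element totals:
  C: 11
  H: 16
  O: 1
Molecular formula: C11H16O.
  M = 11(12.011) + 16(1.008) + 15.999
    = 132.121 + 16.128 + 15.999 = 164.248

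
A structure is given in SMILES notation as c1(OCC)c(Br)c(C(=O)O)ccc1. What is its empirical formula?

C9H9BrO3

Atom tally by fragment:
  benzene ring core → C:6 H:6
  (− 3 ring H displaced by substituents)
  + OC2H5 → C:2 H:5 O:1
  + Br → Br:1
  + COOH → C:1 H:1 O:2
Element totals:
  C: 9
  H: 9
  Br: 1
  O: 3
Molecular formula: C9H9BrO3.
gcd of subscripts (1, 9, 9, 3) = 1, so the empirical formula equals the molecular formula.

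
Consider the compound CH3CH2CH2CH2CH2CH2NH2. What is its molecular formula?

Atom tally by fragment:
  CH3 → C:1 H:3
  CH2 → C:1 H:2
  CH2 → C:1 H:2
  CH2 → C:1 H:2
  CH2 → C:1 H:2
  CH2NH2 → C:1 H:4 N:1
Element totals:
  C: 6
  H: 15
  N: 1

C6H15N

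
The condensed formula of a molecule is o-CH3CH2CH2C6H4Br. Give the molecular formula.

C9H11Br

Element totals:
  C: 9
  H: 11
  Br: 1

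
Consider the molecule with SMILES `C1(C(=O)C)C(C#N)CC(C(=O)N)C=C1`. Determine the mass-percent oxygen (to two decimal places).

16.65%

Atom tally by fragment:
  cyclohexene ring core → C:6 H:10
  (− 3 ring H displaced by substituents)
  + COCH3 → C:2 H:3 O:1
  + CN → C:1 N:1
  + CONH2 → C:1 H:2 O:1 N:1
Element totals:
  C: 10
  H: 12
  N: 2
  O: 2
Molecular formula: C10H12N2O2.
Molar mass = 192.218 g/mol.
Mass from O: 2 × 15.999 = 31.998 g/mol.
%O = 31.998 / 192.218 × 100 = 16.65%.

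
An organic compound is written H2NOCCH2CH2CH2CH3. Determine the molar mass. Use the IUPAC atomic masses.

Atom tally by fragment:
  H2NOCCH2 → C:2 H:4 O:1 N:1
  CH2 → C:1 H:2
  CH2 → C:1 H:2
  CH3 → C:1 H:3
Element totals:
  C: 5
  H: 11
  N: 1
  O: 1
Molecular formula: C5H11NO.
  M = 5(12.011) + 11(1.008) + 14.007 + 15.999
    = 60.055 + 11.088 + 14.007 + 15.999 = 101.149

101.15 g/mol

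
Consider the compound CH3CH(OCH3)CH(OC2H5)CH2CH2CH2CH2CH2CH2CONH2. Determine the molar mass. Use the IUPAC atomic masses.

245.36 g/mol

Atom tally by fragment:
  CH3 → C:1 H:3
  CH(OCH3) → C:2 H:4 O:1
  CH(OC2H5) → C:3 H:6 O:1
  CH2 → C:1 H:2
  CH2 → C:1 H:2
  CH2 → C:1 H:2
  CH2 → C:1 H:2
  CH2 → C:1 H:2
  CH2CONH2 → C:2 H:4 O:1 N:1
Element totals:
  C: 13
  H: 27
  N: 1
  O: 3
Molecular formula: C13H27NO3.
  M = 13(12.011) + 27(1.008) + 14.007 + 3(15.999)
    = 156.143 + 27.216 + 14.007 + 47.997 = 245.363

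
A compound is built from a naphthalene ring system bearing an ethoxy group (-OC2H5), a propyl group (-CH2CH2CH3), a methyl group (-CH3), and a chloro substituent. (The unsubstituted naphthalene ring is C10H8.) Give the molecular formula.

C16H19ClO

Atom tally by fragment:
  naphthalene ring system core → C:10 H:8
  (− 4 ring H displaced by substituents)
  + OC2H5 → C:2 H:5 O:1
  + CH2CH2CH3 → C:3 H:7
  + CH3 → C:1 H:3
  + Cl → Cl:1
Element totals:
  C: 16
  H: 19
  Cl: 1
  O: 1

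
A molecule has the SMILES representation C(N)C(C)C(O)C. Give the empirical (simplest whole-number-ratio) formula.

C5H13NO

Atom tally by fragment:
  H2NCH2 → C:1 H:4 N:1
  CH(CH3) → C:2 H:4
  CH(OH) → C:1 H:2 O:1
  CH3 → C:1 H:3
Element totals:
  C: 5
  H: 13
  N: 1
  O: 1
Molecular formula: C5H13NO.
gcd of subscripts (5, 13, 1, 1) = 1, so the empirical formula equals the molecular formula.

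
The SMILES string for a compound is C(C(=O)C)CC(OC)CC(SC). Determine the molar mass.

190.30 g/mol

Atom tally by fragment:
  CH3COCH2 → C:3 H:5 O:1
  CH2 → C:1 H:2
  CH(OCH3) → C:2 H:4 O:1
  CH2 → C:1 H:2
  CH2SCH3 → C:2 H:5 S:1
Element totals:
  C: 9
  H: 18
  O: 2
  S: 1
Molecular formula: C9H18O2S.
  M = 9(12.011) + 18(1.008) + 2(15.999) + 32.06
    = 108.099 + 18.144 + 31.998 + 32.060 = 190.301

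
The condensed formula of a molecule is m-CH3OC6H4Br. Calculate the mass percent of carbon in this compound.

44.95%

Element totals:
  C: 7
  H: 7
  Br: 1
  O: 1
Molecular formula: C7H7BrO.
Molar mass = 187.036 g/mol.
Mass from C: 7 × 12.011 = 84.077 g/mol.
%C = 84.077 / 187.036 × 100 = 44.95%.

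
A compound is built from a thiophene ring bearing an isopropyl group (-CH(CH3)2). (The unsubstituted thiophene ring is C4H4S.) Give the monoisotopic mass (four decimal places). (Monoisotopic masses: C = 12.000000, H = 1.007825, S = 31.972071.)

Atom tally by fragment:
  thiophene ring core → C:4 H:4 S:1
  (− 1 ring H displaced by substituents)
  + CH(CH3)2 → C:3 H:7
Element totals:
  C: 7
  H: 10
  S: 1
Molecular formula: C7H10S.
  M = 7(12.0) + 10(1.007825) + 31.972071
    = 84.000000 + 10.078250 + 31.972071 = 126.050321

126.0503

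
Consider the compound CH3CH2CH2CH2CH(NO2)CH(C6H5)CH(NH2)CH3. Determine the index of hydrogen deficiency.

Atom tally by fragment:
  CH3 → C:1 H:3
  CH2 → C:1 H:2
  CH2 → C:1 H:2
  CH2 → C:1 H:2
  CH(NO2) → C:1 H:1 N:1 O:2
  CH(C6H5) → C:7 H:6
  CH(NH2) → C:1 H:3 N:1
  CH3 → C:1 H:3
Element totals:
  C: 14
  H: 22
  N: 2
  O: 2
Molecular formula: C14H22N2O2.
DoU = (2C + 2 + N − H − X) / 2 = (2·14 + 2 + 2 − 22 − 0) / 2 = 5.

5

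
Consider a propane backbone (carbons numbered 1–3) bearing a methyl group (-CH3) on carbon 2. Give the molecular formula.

Atom tally by fragment:
  CH3 → C:1 H:3
  CH(CH3) → C:2 H:4
  CH3 → C:1 H:3
Element totals:
  C: 4
  H: 10

C4H10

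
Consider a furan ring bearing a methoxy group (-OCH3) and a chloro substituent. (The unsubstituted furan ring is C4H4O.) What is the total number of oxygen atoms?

Atom tally by fragment:
  furan ring core → C:4 H:4 O:1
  (− 2 ring H displaced by substituents)
  + OCH3 → C:1 H:3 O:1
  + Cl → Cl:1
Element totals:
  C: 5
  H: 5
  Cl: 1
  O: 2

2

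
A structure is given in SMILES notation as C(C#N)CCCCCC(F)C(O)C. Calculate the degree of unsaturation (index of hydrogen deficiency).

Atom tally by fragment:
  NCCH2 → C:2 H:2 N:1
  CH2 → C:1 H:2
  CH2 → C:1 H:2
  CH2 → C:1 H:2
  CH2 → C:1 H:2
  CH2 → C:1 H:2
  CH(F) → C:1 H:1 F:1
  CH(OH) → C:1 H:2 O:1
  CH3 → C:1 H:3
Element totals:
  C: 10
  H: 18
  F: 1
  N: 1
  O: 1
Molecular formula: C10H18FNO.
DoU = (2C + 2 + N − H − X) / 2 = (2·10 + 2 + 1 − 18 − 1) / 2 = 2.

2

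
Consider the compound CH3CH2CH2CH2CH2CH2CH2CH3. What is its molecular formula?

C8H18

Atom tally by fragment:
  CH3 → C:1 H:3
  CH2 → C:1 H:2
  CH2 → C:1 H:2
  CH2 → C:1 H:2
  CH2 → C:1 H:2
  CH2 → C:1 H:2
  CH2 → C:1 H:2
  CH3 → C:1 H:3
Element totals:
  C: 8
  H: 18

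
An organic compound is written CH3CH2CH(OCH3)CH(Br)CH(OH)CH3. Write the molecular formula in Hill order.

Atom tally by fragment:
  CH3 → C:1 H:3
  CH2 → C:1 H:2
  CH(OCH3) → C:2 H:4 O:1
  CH(Br) → C:1 H:1 Br:1
  CH(OH) → C:1 H:2 O:1
  CH3 → C:1 H:3
Element totals:
  C: 7
  H: 15
  Br: 1
  O: 2

C7H15BrO2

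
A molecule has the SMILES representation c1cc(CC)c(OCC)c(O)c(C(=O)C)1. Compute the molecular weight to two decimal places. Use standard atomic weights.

208.26 g/mol

Atom tally by fragment:
  benzene ring core → C:6 H:6
  (− 4 ring H displaced by substituents)
  + C2H5 → C:2 H:5
  + OC2H5 → C:2 H:5 O:1
  + OH → O:1 H:1
  + COCH3 → C:2 H:3 O:1
Element totals:
  C: 12
  H: 16
  O: 3
Molecular formula: C12H16O3.
  M = 12(12.011) + 16(1.008) + 3(15.999)
    = 144.132 + 16.128 + 47.997 = 208.257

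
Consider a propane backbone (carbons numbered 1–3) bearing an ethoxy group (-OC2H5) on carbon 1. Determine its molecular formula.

C5H12O

Atom tally by fragment:
  C2H5OCH2 → C:3 H:7 O:1
  CH2 → C:1 H:2
  CH3 → C:1 H:3
Element totals:
  C: 5
  H: 12
  O: 1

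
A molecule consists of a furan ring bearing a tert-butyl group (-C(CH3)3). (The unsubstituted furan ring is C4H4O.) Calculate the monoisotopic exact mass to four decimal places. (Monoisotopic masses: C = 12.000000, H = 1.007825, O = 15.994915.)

Atom tally by fragment:
  furan ring core → C:4 H:4 O:1
  (− 1 ring H displaced by substituents)
  + C(CH3)3 → C:4 H:9
Element totals:
  C: 8
  H: 12
  O: 1
Molecular formula: C8H12O.
  M = 8(12.0) + 12(1.007825) + 15.994915
    = 96.000000 + 12.093900 + 15.994915 = 124.088815

124.0888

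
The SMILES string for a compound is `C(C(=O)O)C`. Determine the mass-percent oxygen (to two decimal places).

43.19%

Atom tally by fragment:
  HOOCCH2 → C:2 H:3 O:2
  CH3 → C:1 H:3
Element totals:
  C: 3
  H: 6
  O: 2
Molecular formula: C3H6O2.
Molar mass = 74.079 g/mol.
Mass from O: 2 × 15.999 = 31.998 g/mol.
%O = 31.998 / 74.079 × 100 = 43.19%.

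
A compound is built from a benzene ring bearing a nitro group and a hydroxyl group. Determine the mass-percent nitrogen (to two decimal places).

Atom tally by fragment:
  benzene ring core → C:6 H:6
  (− 2 ring H displaced by substituents)
  + NO2 → N:1 O:2
  + OH → O:1 H:1
Element totals:
  C: 6
  H: 5
  N: 1
  O: 3
Molecular formula: C6H5NO3.
Molar mass = 139.110 g/mol.
Mass from N: 1 × 14.007 = 14.007 g/mol.
%N = 14.007 / 139.110 × 100 = 10.07%.

10.07%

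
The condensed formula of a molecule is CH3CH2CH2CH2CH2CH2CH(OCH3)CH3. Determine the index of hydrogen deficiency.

Atom tally by fragment:
  CH3 → C:1 H:3
  CH2 → C:1 H:2
  CH2 → C:1 H:2
  CH2 → C:1 H:2
  CH2 → C:1 H:2
  CH2 → C:1 H:2
  CH(OCH3) → C:2 H:4 O:1
  CH3 → C:1 H:3
Element totals:
  C: 9
  H: 20
  O: 1
Molecular formula: C9H20O.
DoU = (2C + 2 + N − H − X) / 2 = (2·9 + 2 + 0 − 20 − 0) / 2 = 0.

0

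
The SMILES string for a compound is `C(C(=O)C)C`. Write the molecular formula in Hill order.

C4H8O

Atom tally by fragment:
  CH3COCH2 → C:3 H:5 O:1
  CH3 → C:1 H:3
Element totals:
  C: 4
  H: 8
  O: 1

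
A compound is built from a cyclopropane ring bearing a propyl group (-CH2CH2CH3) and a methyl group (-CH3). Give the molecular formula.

Atom tally by fragment:
  cyclopropane ring core → C:3 H:6
  (− 2 ring H displaced by substituents)
  + CH2CH2CH3 → C:3 H:7
  + CH3 → C:1 H:3
Element totals:
  C: 7
  H: 14

C7H14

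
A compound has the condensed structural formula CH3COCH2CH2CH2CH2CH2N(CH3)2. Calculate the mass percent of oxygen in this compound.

10.17%

Atom tally by fragment:
  CH3COCH2 → C:3 H:5 O:1
  CH2 → C:1 H:2
  CH2 → C:1 H:2
  CH2 → C:1 H:2
  CH2N(CH3)2 → C:3 H:8 N:1
Element totals:
  C: 9
  H: 19
  N: 1
  O: 1
Molecular formula: C9H19NO.
Molar mass = 157.257 g/mol.
Mass from O: 1 × 15.999 = 15.999 g/mol.
%O = 15.999 / 157.257 × 100 = 10.17%.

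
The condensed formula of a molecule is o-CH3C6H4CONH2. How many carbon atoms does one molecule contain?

Atom tally by fragment:
  benzene ring core → C:6 H:6
  (− 2 ring H displaced by substituents)
  + CH3 → C:1 H:3
  + CONH2 → C:1 H:2 O:1 N:1
Element totals:
  C: 8
  H: 9
  N: 1
  O: 1

8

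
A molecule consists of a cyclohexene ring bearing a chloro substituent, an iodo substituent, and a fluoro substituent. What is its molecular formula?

Atom tally by fragment:
  cyclohexene ring core → C:6 H:10
  (− 3 ring H displaced by substituents)
  + Cl → Cl:1
  + I → I:1
  + F → F:1
Element totals:
  C: 6
  H: 7
  Cl: 1
  F: 1
  I: 1

C6H7ClFI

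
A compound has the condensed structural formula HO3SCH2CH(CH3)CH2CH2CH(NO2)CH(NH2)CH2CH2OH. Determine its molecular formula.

C9H20N2O6S

Atom tally by fragment:
  HO3SCH2 → C:1 H:3 S:1 O:3
  CH(CH3) → C:2 H:4
  CH2 → C:1 H:2
  CH2 → C:1 H:2
  CH(NO2) → C:1 H:1 N:1 O:2
  CH(NH2) → C:1 H:3 N:1
  CH2CH2OH → C:2 H:5 O:1
Element totals:
  C: 9
  H: 20
  N: 2
  O: 6
  S: 1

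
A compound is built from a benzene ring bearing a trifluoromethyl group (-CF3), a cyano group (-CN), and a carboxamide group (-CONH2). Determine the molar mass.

214.15 g/mol

Atom tally by fragment:
  benzene ring core → C:6 H:6
  (− 3 ring H displaced by substituents)
  + CF3 → C:1 F:3
  + CN → C:1 N:1
  + CONH2 → C:1 H:2 O:1 N:1
Element totals:
  C: 9
  H: 5
  F: 3
  N: 2
  O: 1
Molecular formula: C9H5F3N2O.
  M = 9(12.011) + 5(1.008) + 3(18.998) + 2(14.007) + 15.999
    = 108.099 + 5.040 + 56.994 + 28.014 + 15.999 = 214.146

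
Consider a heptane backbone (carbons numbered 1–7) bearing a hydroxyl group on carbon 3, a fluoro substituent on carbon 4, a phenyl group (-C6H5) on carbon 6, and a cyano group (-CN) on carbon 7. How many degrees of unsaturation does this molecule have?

Atom tally by fragment:
  CH3 → C:1 H:3
  CH2 → C:1 H:2
  CH(OH) → C:1 H:2 O:1
  CH(F) → C:1 H:1 F:1
  CH2 → C:1 H:2
  CH(C6H5) → C:7 H:6
  CH2CN → C:2 H:2 N:1
Element totals:
  C: 14
  H: 18
  F: 1
  N: 1
  O: 1
Molecular formula: C14H18FNO.
DoU = (2C + 2 + N − H − X) / 2 = (2·14 + 2 + 1 − 18 − 1) / 2 = 6.

6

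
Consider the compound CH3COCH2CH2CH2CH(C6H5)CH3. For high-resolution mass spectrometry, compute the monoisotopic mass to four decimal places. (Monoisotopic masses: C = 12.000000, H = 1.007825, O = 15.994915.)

Element totals:
  C: 13
  H: 18
  O: 1
Molecular formula: C13H18O.
  M = 13(12.0) + 18(1.007825) + 15.994915
    = 156.000000 + 18.140850 + 15.994915 = 190.135765

190.1358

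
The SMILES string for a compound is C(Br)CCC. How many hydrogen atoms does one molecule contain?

9

Atom tally by fragment:
  BrCH2 → C:1 H:2 Br:1
  CH2 → C:1 H:2
  CH2 → C:1 H:2
  CH3 → C:1 H:3
Element totals:
  C: 4
  H: 9
  Br: 1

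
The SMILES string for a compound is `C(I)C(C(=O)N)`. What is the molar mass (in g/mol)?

Atom tally by fragment:
  ICH2 → C:1 H:2 I:1
  CH2CONH2 → C:2 H:4 O:1 N:1
Element totals:
  C: 3
  H: 6
  I: 1
  N: 1
  O: 1
Molecular formula: C3H6INO.
  M = 3(12.011) + 6(1.008) + 126.904 + 14.007 + 15.999
    = 36.033 + 6.048 + 126.904 + 14.007 + 15.999 = 198.991

198.99 g/mol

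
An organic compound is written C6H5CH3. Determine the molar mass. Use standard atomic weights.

Element totals:
  C: 7
  H: 8
Molecular formula: C7H8.
  M = 7(12.011) + 8(1.008)
    = 84.077 + 8.064 = 92.141

92.14 g/mol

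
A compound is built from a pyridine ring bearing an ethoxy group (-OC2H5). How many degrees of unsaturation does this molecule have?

Atom tally by fragment:
  pyridine ring core → C:5 H:5 N:1
  (− 1 ring H displaced by substituents)
  + OC2H5 → C:2 H:5 O:1
Element totals:
  C: 7
  H: 9
  N: 1
  O: 1
Molecular formula: C7H9NO.
DoU = (2C + 2 + N − H − X) / 2 = (2·7 + 2 + 1 − 9 − 0) / 2 = 4.

4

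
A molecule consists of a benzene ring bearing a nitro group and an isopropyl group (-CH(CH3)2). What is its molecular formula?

Atom tally by fragment:
  benzene ring core → C:6 H:6
  (− 2 ring H displaced by substituents)
  + NO2 → N:1 O:2
  + CH(CH3)2 → C:3 H:7
Element totals:
  C: 9
  H: 11
  N: 1
  O: 2

C9H11NO2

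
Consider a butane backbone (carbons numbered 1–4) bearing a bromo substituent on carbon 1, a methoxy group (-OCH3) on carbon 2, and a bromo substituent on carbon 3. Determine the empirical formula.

C5H10Br2O

Atom tally by fragment:
  BrCH2 → C:1 H:2 Br:1
  CH(OCH3) → C:2 H:4 O:1
  CH(Br) → C:1 H:1 Br:1
  CH3 → C:1 H:3
Element totals:
  C: 5
  H: 10
  Br: 2
  O: 1
Molecular formula: C5H10Br2O.
gcd of subscripts (2, 5, 10, 1) = 1, so the empirical formula equals the molecular formula.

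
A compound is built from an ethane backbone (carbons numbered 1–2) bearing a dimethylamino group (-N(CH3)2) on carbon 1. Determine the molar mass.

73.14 g/mol

Atom tally by fragment:
  (CH3)2NCH2 → C:3 H:8 N:1
  CH3 → C:1 H:3
Element totals:
  C: 4
  H: 11
  N: 1
Molecular formula: C4H11N.
  M = 4(12.011) + 11(1.008) + 14.007
    = 48.044 + 11.088 + 14.007 = 73.139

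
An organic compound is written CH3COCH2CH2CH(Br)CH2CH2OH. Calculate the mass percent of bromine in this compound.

38.22%

Element totals:
  C: 7
  H: 13
  Br: 1
  O: 2
Molecular formula: C7H13BrO2.
Molar mass = 209.083 g/mol.
Mass from Br: 1 × 79.904 = 79.904 g/mol.
%Br = 79.904 / 209.083 × 100 = 38.22%.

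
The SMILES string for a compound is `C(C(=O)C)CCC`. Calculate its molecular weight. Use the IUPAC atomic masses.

Atom tally by fragment:
  CH3COCH2 → C:3 H:5 O:1
  CH2 → C:1 H:2
  CH2 → C:1 H:2
  CH3 → C:1 H:3
Element totals:
  C: 6
  H: 12
  O: 1
Molecular formula: C6H12O.
  M = 6(12.011) + 12(1.008) + 15.999
    = 72.066 + 12.096 + 15.999 = 100.161

100.16 g/mol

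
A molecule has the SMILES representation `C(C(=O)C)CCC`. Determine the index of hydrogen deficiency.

1

Atom tally by fragment:
  CH3COCH2 → C:3 H:5 O:1
  CH2 → C:1 H:2
  CH2 → C:1 H:2
  CH3 → C:1 H:3
Element totals:
  C: 6
  H: 12
  O: 1
Molecular formula: C6H12O.
DoU = (2C + 2 + N − H − X) / 2 = (2·6 + 2 + 0 − 12 − 0) / 2 = 1.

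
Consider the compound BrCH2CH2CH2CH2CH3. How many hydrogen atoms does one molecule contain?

11

Element totals:
  C: 5
  H: 11
  Br: 1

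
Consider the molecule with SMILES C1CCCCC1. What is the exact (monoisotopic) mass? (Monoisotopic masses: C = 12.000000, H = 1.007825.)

84.0939

Atom tally by fragment:
  cyclohexane ring core → C:6 H:12
Element totals:
  C: 6
  H: 12
Molecular formula: C6H12.
  M = 6(12.0) + 12(1.007825)
    = 72.000000 + 12.093900 = 84.093900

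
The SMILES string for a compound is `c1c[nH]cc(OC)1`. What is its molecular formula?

Atom tally by fragment:
  pyrrole ring core → C:4 H:5 N:1
  (− 1 ring H displaced by substituents)
  + OCH3 → C:1 H:3 O:1
Element totals:
  C: 5
  H: 7
  N: 1
  O: 1

C5H7NO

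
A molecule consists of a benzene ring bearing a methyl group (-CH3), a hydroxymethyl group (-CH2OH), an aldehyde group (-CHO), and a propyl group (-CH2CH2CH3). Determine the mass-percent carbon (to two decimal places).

74.97%

Atom tally by fragment:
  benzene ring core → C:6 H:6
  (− 4 ring H displaced by substituents)
  + CH3 → C:1 H:3
  + CH2OH → C:1 H:3 O:1
  + CHO → C:1 H:1 O:1
  + CH2CH2CH3 → C:3 H:7
Element totals:
  C: 12
  H: 16
  O: 2
Molecular formula: C12H16O2.
Molar mass = 192.258 g/mol.
Mass from C: 12 × 12.011 = 144.132 g/mol.
%C = 144.132 / 192.258 × 100 = 74.97%.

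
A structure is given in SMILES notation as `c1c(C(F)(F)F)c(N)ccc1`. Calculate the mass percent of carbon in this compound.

52.18%

Atom tally by fragment:
  benzene ring core → C:6 H:6
  (− 2 ring H displaced by substituents)
  + CF3 → C:1 F:3
  + NH2 → N:1 H:2
Element totals:
  C: 7
  H: 6
  F: 3
  N: 1
Molecular formula: C7H6F3N.
Molar mass = 161.126 g/mol.
Mass from C: 7 × 12.011 = 84.077 g/mol.
%C = 84.077 / 161.126 × 100 = 52.18%.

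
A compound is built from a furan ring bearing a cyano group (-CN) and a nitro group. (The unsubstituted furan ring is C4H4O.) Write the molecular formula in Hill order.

C5H2N2O3

Atom tally by fragment:
  furan ring core → C:4 H:4 O:1
  (− 2 ring H displaced by substituents)
  + CN → C:1 N:1
  + NO2 → N:1 O:2
Element totals:
  C: 5
  H: 2
  N: 2
  O: 3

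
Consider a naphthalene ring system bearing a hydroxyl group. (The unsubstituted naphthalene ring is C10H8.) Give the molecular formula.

C10H8O

Atom tally by fragment:
  naphthalene ring system core → C:10 H:8
  (− 1 ring H displaced by substituents)
  + OH → O:1 H:1
Element totals:
  C: 10
  H: 8
  O: 1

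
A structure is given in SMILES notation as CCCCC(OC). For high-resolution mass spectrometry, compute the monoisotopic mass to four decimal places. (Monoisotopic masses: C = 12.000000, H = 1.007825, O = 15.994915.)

Atom tally by fragment:
  CH3 → C:1 H:3
  CH2 → C:1 H:2
  CH2 → C:1 H:2
  CH2 → C:1 H:2
  CH2OCH3 → C:2 H:5 O:1
Element totals:
  C: 6
  H: 14
  O: 1
Molecular formula: C6H14O.
  M = 6(12.0) + 14(1.007825) + 15.994915
    = 72.000000 + 14.109550 + 15.994915 = 102.104465

102.1045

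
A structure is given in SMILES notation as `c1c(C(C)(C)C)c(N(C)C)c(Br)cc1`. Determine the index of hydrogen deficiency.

Atom tally by fragment:
  benzene ring core → C:6 H:6
  (− 3 ring H displaced by substituents)
  + C(CH3)3 → C:4 H:9
  + N(CH3)2 → N:1 C:2 H:6
  + Br → Br:1
Element totals:
  C: 12
  H: 18
  Br: 1
  N: 1
Molecular formula: C12H18BrN.
DoU = (2C + 2 + N − H − X) / 2 = (2·12 + 2 + 1 − 18 − 1) / 2 = 4.

4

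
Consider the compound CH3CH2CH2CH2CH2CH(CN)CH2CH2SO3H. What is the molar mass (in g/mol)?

219.30 g/mol

Element totals:
  C: 9
  H: 17
  N: 1
  O: 3
  S: 1
Molecular formula: C9H17NO3S.
  M = 9(12.011) + 17(1.008) + 14.007 + 3(15.999) + 32.06
    = 108.099 + 17.136 + 14.007 + 47.997 + 32.060 = 219.299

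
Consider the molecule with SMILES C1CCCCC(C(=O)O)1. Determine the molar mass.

Atom tally by fragment:
  cyclohexane ring core → C:6 H:12
  (− 1 ring H displaced by substituents)
  + COOH → C:1 H:1 O:2
Element totals:
  C: 7
  H: 12
  O: 2
Molecular formula: C7H12O2.
  M = 7(12.011) + 12(1.008) + 2(15.999)
    = 84.077 + 12.096 + 31.998 = 128.171

128.17 g/mol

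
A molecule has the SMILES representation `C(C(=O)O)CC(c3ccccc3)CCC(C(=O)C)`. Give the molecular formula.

Atom tally by fragment:
  HOOCCH2 → C:2 H:3 O:2
  CH2 → C:1 H:2
  CH(C6H5) → C:7 H:6
  CH2 → C:1 H:2
  CH2 → C:1 H:2
  CH2COCH3 → C:3 H:5 O:1
Element totals:
  C: 15
  H: 20
  O: 3

C15H20O3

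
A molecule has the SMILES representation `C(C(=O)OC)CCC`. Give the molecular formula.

C6H12O2

Atom tally by fragment:
  CH3OOCCH2 → C:3 H:5 O:2
  CH2 → C:1 H:2
  CH2 → C:1 H:2
  CH3 → C:1 H:3
Element totals:
  C: 6
  H: 12
  O: 2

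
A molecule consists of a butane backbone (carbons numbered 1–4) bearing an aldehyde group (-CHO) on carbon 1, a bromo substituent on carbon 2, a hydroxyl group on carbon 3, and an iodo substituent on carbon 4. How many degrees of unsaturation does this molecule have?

Atom tally by fragment:
  OHCCH2 → C:2 H:3 O:1
  CH(Br) → C:1 H:1 Br:1
  CH(OH) → C:1 H:2 O:1
  CH2I → C:1 H:2 I:1
Element totals:
  C: 5
  H: 8
  Br: 1
  I: 1
  O: 2
Molecular formula: C5H8BrIO2.
DoU = (2C + 2 + N − H − X) / 2 = (2·5 + 2 + 0 − 8 − 2) / 2 = 1.

1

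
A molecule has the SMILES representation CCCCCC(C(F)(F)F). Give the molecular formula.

Atom tally by fragment:
  CH3 → C:1 H:3
  CH2 → C:1 H:2
  CH2 → C:1 H:2
  CH2 → C:1 H:2
  CH2 → C:1 H:2
  CH2CF3 → C:2 H:2 F:3
Element totals:
  C: 7
  H: 13
  F: 3

C7H13F3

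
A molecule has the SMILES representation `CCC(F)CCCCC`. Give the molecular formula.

C8H17F

Atom tally by fragment:
  CH3 → C:1 H:3
  CH2 → C:1 H:2
  CH(F) → C:1 H:1 F:1
  CH2 → C:1 H:2
  CH2 → C:1 H:2
  CH2 → C:1 H:2
  CH2 → C:1 H:2
  CH3 → C:1 H:3
Element totals:
  C: 8
  H: 17
  F: 1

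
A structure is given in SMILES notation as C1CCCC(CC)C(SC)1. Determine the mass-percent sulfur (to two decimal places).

20.25%

Atom tally by fragment:
  cyclohexane ring core → C:6 H:12
  (− 2 ring H displaced by substituents)
  + C2H5 → C:2 H:5
  + SCH3 → C:1 H:3 S:1
Element totals:
  C: 9
  H: 18
  S: 1
Molecular formula: C9H18S.
Molar mass = 158.303 g/mol.
Mass from S: 1 × 32.06 = 32.060 g/mol.
%S = 32.060 / 158.303 × 100 = 20.25%.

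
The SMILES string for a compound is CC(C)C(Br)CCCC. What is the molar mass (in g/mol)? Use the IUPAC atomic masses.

Atom tally by fragment:
  CH3 → C:1 H:3
  CH(CH3) → C:2 H:4
  CH(Br) → C:1 H:1 Br:1
  CH2 → C:1 H:2
  CH2 → C:1 H:2
  CH2 → C:1 H:2
  CH3 → C:1 H:3
Element totals:
  C: 8
  H: 17
  Br: 1
Molecular formula: C8H17Br.
  M = 8(12.011) + 17(1.008) + 79.904
    = 96.088 + 17.136 + 79.904 = 193.128

193.13 g/mol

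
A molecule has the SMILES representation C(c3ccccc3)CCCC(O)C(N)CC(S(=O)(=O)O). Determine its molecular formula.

Atom tally by fragment:
  C6H5CH2 → C:7 H:7
  CH2 → C:1 H:2
  CH2 → C:1 H:2
  CH2 → C:1 H:2
  CH(OH) → C:1 H:2 O:1
  CH(NH2) → C:1 H:3 N:1
  CH2 → C:1 H:2
  CH2SO3H → C:1 H:3 S:1 O:3
Element totals:
  C: 14
  H: 23
  N: 1
  O: 4
  S: 1

C14H23NO4S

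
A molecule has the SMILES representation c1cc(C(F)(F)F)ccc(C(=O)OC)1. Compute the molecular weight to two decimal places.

Atom tally by fragment:
  benzene ring core → C:6 H:6
  (− 2 ring H displaced by substituents)
  + CF3 → C:1 F:3
  + COOCH3 → C:2 H:3 O:2
Element totals:
  C: 9
  H: 7
  F: 3
  O: 2
Molecular formula: C9H7F3O2.
  M = 9(12.011) + 7(1.008) + 3(18.998) + 2(15.999)
    = 108.099 + 7.056 + 56.994 + 31.998 = 204.147

204.15 g/mol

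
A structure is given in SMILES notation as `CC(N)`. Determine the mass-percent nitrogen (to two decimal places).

31.07%

Atom tally by fragment:
  CH3 → C:1 H:3
  CH2NH2 → C:1 H:4 N:1
Element totals:
  C: 2
  H: 7
  N: 1
Molecular formula: C2H7N.
Molar mass = 45.085 g/mol.
Mass from N: 1 × 14.007 = 14.007 g/mol.
%N = 14.007 / 45.085 × 100 = 31.07%.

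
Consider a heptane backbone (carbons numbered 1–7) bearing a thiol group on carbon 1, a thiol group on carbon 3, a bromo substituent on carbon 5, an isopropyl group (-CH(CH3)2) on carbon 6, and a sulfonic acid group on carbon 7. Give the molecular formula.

Atom tally by fragment:
  HSCH2 → C:1 H:3 S:1
  CH2 → C:1 H:2
  CH(SH) → C:1 H:2 S:1
  CH2 → C:1 H:2
  CH(Br) → C:1 H:1 Br:1
  CH(CH(CH3)2) → C:4 H:8
  CH2SO3H → C:1 H:3 S:1 O:3
Element totals:
  C: 10
  H: 21
  Br: 1
  O: 3
  S: 3

C10H21BrO3S3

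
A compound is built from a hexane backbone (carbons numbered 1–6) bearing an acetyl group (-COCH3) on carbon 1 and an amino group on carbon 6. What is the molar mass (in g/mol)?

Atom tally by fragment:
  CH3COCH2 → C:3 H:5 O:1
  CH2 → C:1 H:2
  CH2 → C:1 H:2
  CH2 → C:1 H:2
  CH2 → C:1 H:2
  CH2NH2 → C:1 H:4 N:1
Element totals:
  C: 8
  H: 17
  N: 1
  O: 1
Molecular formula: C8H17NO.
  M = 8(12.011) + 17(1.008) + 14.007 + 15.999
    = 96.088 + 17.136 + 14.007 + 15.999 = 143.230

143.23 g/mol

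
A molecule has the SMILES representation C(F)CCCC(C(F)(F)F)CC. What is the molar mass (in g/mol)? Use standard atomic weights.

Atom tally by fragment:
  FCH2 → C:1 H:2 F:1
  CH2 → C:1 H:2
  CH2 → C:1 H:2
  CH2 → C:1 H:2
  CH(CF3) → C:2 H:1 F:3
  CH2 → C:1 H:2
  CH3 → C:1 H:3
Element totals:
  C: 8
  H: 14
  F: 4
Molecular formula: C8H14F4.
  M = 8(12.011) + 14(1.008) + 4(18.998)
    = 96.088 + 14.112 + 75.992 = 186.192

186.19 g/mol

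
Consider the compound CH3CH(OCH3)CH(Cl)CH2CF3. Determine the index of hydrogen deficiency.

0

Atom tally by fragment:
  CH3 → C:1 H:3
  CH(OCH3) → C:2 H:4 O:1
  CH(Cl) → C:1 H:1 Cl:1
  CH2CF3 → C:2 H:2 F:3
Element totals:
  C: 6
  H: 10
  Cl: 1
  F: 3
  O: 1
Molecular formula: C6H10ClF3O.
DoU = (2C + 2 + N − H − X) / 2 = (2·6 + 2 + 0 − 10 − 4) / 2 = 0.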